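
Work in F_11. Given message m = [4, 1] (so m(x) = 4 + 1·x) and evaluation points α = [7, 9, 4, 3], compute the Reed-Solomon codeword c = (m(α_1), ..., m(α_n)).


c = [0, 2, 8, 7]

Message polynomial: m(x) = 4 + 1·x (mod 11).
For each evaluation point α_i, compute m(α_i) mod 11:
  α_1 = 7: Horner steps 1 → 0, so m(7) = 0.
  α_2 = 9: Horner steps 1 → 2, so m(9) = 2.
  α_3 = 4: Horner steps 1 → 8, so m(4) = 8.
  α_4 = 3: Horner steps 1 → 7, so m(3) = 7.
Codeword c = [0, 2, 8, 7] ∈ F_11^4.


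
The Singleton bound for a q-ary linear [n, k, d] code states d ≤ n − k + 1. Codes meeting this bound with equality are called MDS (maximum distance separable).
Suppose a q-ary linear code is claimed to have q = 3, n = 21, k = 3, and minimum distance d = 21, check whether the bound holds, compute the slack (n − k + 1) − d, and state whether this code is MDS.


Singleton RHS = n − k + 1 = 19, slack = -2, bound violated (no such code; not MDS).

Singleton bound: d ≤ n − k + 1.
Here n = 21, k = 3, so n − k + 1 = 19.
Given d = 21, check d ≤ 19: NO.
Slack = (n − k + 1) − d = -2.
The slack is negative: d = 21 exceeds n − k + 1 = 19 by 2, so the Singleton bound is violated and no linear [21, 3, 21]_3 code can exist. In particular it is not MDS (MDS requires d = n − k + 1 exactly).
Description: the claimed parameters are [21, 3, 21]_3; such a code would be impossible (violates the Singleton bound).


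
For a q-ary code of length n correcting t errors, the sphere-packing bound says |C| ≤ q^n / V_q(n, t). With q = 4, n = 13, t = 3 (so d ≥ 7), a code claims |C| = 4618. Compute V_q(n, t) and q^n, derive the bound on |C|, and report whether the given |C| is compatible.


V_q(n, t) = 8464, q^n = 67108864, Hamming bound = 7928, |C| = 4618 ≤ bound (satisfied).

Step 1: Compute V_q(n, t) = Σ_{j=0}^3 C(n, j) (q−1)^j.
  j = 0: C(13,0)·(3)^0 = 1·1 = 1.
  j = 1: C(13,1)·(3)^1 = 13·3 = 39.
  j = 2: C(13,2)·(3)^2 = 78·9 = 702.
  j = 3: C(13,3)·(3)^3 = 286·27 = 7722.
  V_q(n, t) = 1 + 39 + 702 + 7722 = 8464.
Step 2: q^n = 4^13 = 67108864.
Step 3: Hamming bound ⌊q^n / V_q(n,t)⌋ = ⌊67108864/8464⌋ = 7928.
Step 4: Compare |C| = 4618 to 7928: satisfied.
The claimed |C| lies below the Hamming bound.


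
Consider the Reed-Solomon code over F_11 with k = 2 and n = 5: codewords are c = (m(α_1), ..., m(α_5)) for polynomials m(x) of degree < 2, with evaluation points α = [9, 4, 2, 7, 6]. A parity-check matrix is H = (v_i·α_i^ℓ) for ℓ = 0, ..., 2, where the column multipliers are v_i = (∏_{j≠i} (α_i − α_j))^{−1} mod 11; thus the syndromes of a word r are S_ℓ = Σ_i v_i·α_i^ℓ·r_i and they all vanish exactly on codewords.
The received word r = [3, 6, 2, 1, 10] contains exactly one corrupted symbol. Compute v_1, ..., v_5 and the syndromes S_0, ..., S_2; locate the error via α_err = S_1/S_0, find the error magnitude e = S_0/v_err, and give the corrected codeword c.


S = (9, 4, 3), error at position 1, error magnitude e = 9, c = [5, 6, 2, 1, 10].

Step 1: column multipliers v_i = (∏_{j≠i}(α_i − α_j))^{−1} mod 11.
  i = 1 (α = 9): (9−4)(9−2)(9−7)(9−6) = 5·7·2·3 = 210 ≡ 1, so v_1 = 1^{−1} = 1 (mod 11).
  i = 2 (α = 4): (4−9)(4−2)(4−7)(4−6) = (−5)·2·(−3)·(−2) = −60 ≡ 6, so v_2 = 6^{−1} = 2 (mod 11).
  i = 3 (α = 2): (2−9)(2−4)(2−7)(2−6) = (−7)·(−2)·(−5)·(−4) = 280 ≡ 5, so v_3 = 5^{−1} = 9 (mod 11).
  i = 4 (α = 7): (7−9)(7−4)(7−2)(7−6) = (−2)·3·5·1 = −30 ≡ 3, so v_4 = 3^{−1} = 4 (mod 11).
  i = 5 (α = 6): (6−9)(6−4)(6−2)(6−7) = (−3)·2·4·(−1) = 24 ≡ 2, so v_5 = 2^{−1} = 6 (mod 11).
  v = [1, 2, 9, 4, 6].
Step 2: syndromes of r = [3, 6, 2, 1, 10] (all sums mod 11).
  S_0 = Σ v_i r_i = 1·3 + 2·6 + 9·2 + 4·1 + 6·10 = 97 ≡ 9.
  S_1 = Σ v_i α_i r_i = 1·9·3 + 2·4·6 + 9·2·2 + 4·7·1 + 6·6·10 = 499 ≡ 4.
  α_i^2 mod 11 = [4, 5, 4, 5, 3].
  S_2 = Σ v_i α_i^2 r_i = 1·4·3 + 2·5·6 + 9·4·2 + 4·5·1 + 6·3·10 = 344 ≡ 3.
  S = (9, 4, 3) ≠ 0, so r is not a codeword (an error is present).
Step 3: locate the error. For a single error e at position i, S_ℓ = v_i·e·α_i^ℓ, so α_err = S_1/S_0.
  S_0^{−1} = 9^{−1} = 5 (mod 11), so α_err = 4·5 = 20 ≡ 9 = α_1. Error position i = 1.
  Consistency check: S_2/S_1 = 3·3 = 9 ≡ 9 = α_err ✓ (single-error assumption holds).
Step 4: error magnitude e = S_0/v_1 = S_0·∏_{j≠1}(α_1 − α_j) = 9·1 = 9 ≡ 9 (mod 11).
Step 5: correct position 1: c_1 = r_1 − e = 3 − 9 ≡ 5 (mod 11). Hence c = [5, 6, 2, 1, 10].
  Check: interpolating c through the α_i gives m(x) = 9 + 2·x (degree < 2) with m(α_i) = c_i for every i, so c is indeed a codeword.


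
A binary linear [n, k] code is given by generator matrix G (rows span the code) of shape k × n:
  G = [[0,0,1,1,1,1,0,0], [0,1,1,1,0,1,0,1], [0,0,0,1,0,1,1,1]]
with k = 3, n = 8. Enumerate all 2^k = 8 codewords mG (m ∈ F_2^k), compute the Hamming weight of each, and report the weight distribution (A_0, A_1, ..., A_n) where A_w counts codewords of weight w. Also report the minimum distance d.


Weight distribution: A_0 = 1, A_3 = 2, A_4 = 3, A_5 = 2. Minimum distance d = 3.

Enumerate all 2^3 = 8 messages m ∈ F_2^3.
For each, compute codeword c = mG in F_2^8, then tally its weight.
  m = 000 → c = 00000000, weight = 0.
  m = 100 → c = 00111100, weight = 4.
  m = 010 → c = 01110101, weight = 5.
  m = 110 → c = 01001001, weight = 3.
  m = 001 → c = 00010111, weight = 4.
  m = 101 → c = 00101011, weight = 4.
  m = 011 → c = 01100010, weight = 3.
  m = 111 → c = 01011110, weight = 5.
Tally weights:
  weight 0: 1 codewords.
  weight 3: 2 codewords.
  weight 4: 3 codewords.
  weight 5: 2 codewords.
Minimum distance d = smallest w > 0 with A_w > 0 = 3.
Sanity: Σ A_w = 8 = 2^3 = 8 ✓.


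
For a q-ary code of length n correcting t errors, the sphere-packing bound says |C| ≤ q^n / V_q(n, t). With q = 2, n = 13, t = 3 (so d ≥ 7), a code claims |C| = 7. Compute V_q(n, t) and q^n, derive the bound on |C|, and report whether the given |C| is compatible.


V_q(n, t) = 378, q^n = 8192, Hamming bound = 21, |C| = 7 ≤ bound (satisfied).

Step 1: Compute V_q(n, t) = Σ_{j=0}^3 C(n, j) (q−1)^j.
  j = 0: C(13,0)·(1)^0 = 1·1 = 1.
  j = 1: C(13,1)·(1)^1 = 13·1 = 13.
  j = 2: C(13,2)·(1)^2 = 78·1 = 78.
  j = 3: C(13,3)·(1)^3 = 286·1 = 286.
  V_q(n, t) = 1 + 13 + 78 + 286 = 378.
Step 2: q^n = 2^13 = 8192.
Step 3: Hamming bound ⌊q^n / V_q(n,t)⌋ = ⌊8192/378⌋ = 21.
Step 4: Compare |C| = 7 to 21: satisfied.
The claimed |C| lies below the Hamming bound.


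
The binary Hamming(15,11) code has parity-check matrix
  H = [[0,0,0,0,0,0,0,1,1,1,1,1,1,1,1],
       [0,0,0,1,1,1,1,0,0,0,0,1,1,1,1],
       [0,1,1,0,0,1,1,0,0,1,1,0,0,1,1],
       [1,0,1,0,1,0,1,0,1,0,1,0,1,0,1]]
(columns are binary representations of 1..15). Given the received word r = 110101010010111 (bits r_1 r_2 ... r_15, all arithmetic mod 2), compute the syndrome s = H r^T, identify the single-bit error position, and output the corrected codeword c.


s = (1, 1, 1, 0)^T, error position = 14, corrected codeword c = 110101010010101

Compute s = H r^T mod 2 one row at a time:
  s_1 = 1 + 0 + 0 + 1 + 0 + 1 + 1 + 1 = 5 ≡ 1 (mod 2).
  s_2 = 1 + 0 + 1 + 0 + 0 + 1 + 1 + 1 = 5 ≡ 1 (mod 2).
  s_3 = 1 + 0 + 1 + 0 + 0 + 1 + 1 + 1 = 5 ≡ 1 (mod 2).
  s_4 = 1 + 0 + 0 + 0 + 0 + 1 + 1 + 1 = 4 ≡ 0 (mod 2).
s = (1, 1, 1, 0)^T — this equals column 14 of H (binary 1110), so error is at position 14.
Correct: flip bit 14 of r = 110101010010111 to get c = 110101010010101.


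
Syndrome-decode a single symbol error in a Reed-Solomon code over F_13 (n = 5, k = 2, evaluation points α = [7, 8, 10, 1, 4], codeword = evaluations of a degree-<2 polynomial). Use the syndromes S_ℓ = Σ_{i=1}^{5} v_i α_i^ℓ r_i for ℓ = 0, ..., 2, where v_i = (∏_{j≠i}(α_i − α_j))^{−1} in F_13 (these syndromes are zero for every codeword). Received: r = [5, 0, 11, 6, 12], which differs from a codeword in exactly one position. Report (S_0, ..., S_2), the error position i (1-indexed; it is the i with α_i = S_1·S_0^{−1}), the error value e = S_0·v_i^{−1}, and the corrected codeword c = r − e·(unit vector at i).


S = (5, 1, 8), error at position 2, error magnitude e = 6, c = [5, 7, 11, 6, 12].

Step 1: column multipliers v_i = (∏_{j≠i}(α_i − α_j))^{−1} mod 13.
  i = 1 (α = 7): (7−8)(7−10)(7−1)(7−4) = (−1)·(−3)·6·3 = 54 ≡ 2, so v_1 = 2^{−1} = 7 (mod 13).
  i = 2 (α = 8): (8−7)(8−10)(8−1)(8−4) = 1·(−2)·7·4 = −56 ≡ 9, so v_2 = 9^{−1} = 3 (mod 13).
  i = 3 (α = 10): (10−7)(10−8)(10−1)(10−4) = 3·2·9·6 = 324 ≡ 12, so v_3 = 12^{−1} = 12 (mod 13).
  i = 4 (α = 1): (1−7)(1−8)(1−10)(1−4) = (−6)·(−7)·(−9)·(−3) = 1134 ≡ 3, so v_4 = 3^{−1} = 9 (mod 13).
  i = 5 (α = 4): (4−7)(4−8)(4−10)(4−1) = (−3)·(−4)·(−6)·3 = −216 ≡ 5, so v_5 = 5^{−1} = 8 (mod 13).
  v = [7, 3, 12, 9, 8].
Step 2: syndromes of r = [5, 0, 11, 6, 12] (all sums mod 13).
  S_0 = Σ v_i r_i = 7·5 + 3·0 + 12·11 + 9·6 + 8·12 = 317 ≡ 5.
  S_1 = Σ v_i α_i r_i = 7·7·5 + 3·8·0 + 12·10·11 + 9·1·6 + 8·4·12 = 2003 ≡ 1.
  α_i^2 mod 13 = [10, 12, 9, 1, 3].
  S_2 = Σ v_i α_i^2 r_i = 7·10·5 + 3·12·0 + 12·9·11 + 9·1·6 + 8·3·12 = 1880 ≡ 8.
  S = (5, 1, 8) ≠ 0, so r is not a codeword (an error is present).
Step 3: locate the error. For a single error e at position i, S_ℓ = v_i·e·α_i^ℓ, so α_err = S_1/S_0.
  S_0^{−1} = 5^{−1} = 8 (mod 13), so α_err = 1·8 = 8 ≡ 8 = α_2. Error position i = 2.
  Consistency check: S_2/S_1 = 8·1 = 8 ≡ 8 = α_err ✓ (single-error assumption holds).
Step 4: error magnitude e = S_0/v_2 = S_0·∏_{j≠2}(α_2 − α_j) = 5·9 = 45 ≡ 6 (mod 13).
Step 5: correct position 2: c_2 = r_2 − e = 0 − 6 ≡ 7 (mod 13). Hence c = [5, 7, 11, 6, 12].
  Check: interpolating c through the α_i gives m(x) = 4 + 2·x (degree < 2) with m(α_i) = c_i for every i, so c is indeed a codeword.


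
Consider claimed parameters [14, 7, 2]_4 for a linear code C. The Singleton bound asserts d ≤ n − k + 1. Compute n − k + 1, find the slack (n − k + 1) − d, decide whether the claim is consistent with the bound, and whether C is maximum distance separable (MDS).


Singleton RHS = n − k + 1 = 8, slack = 6, bound satisfied, not MDS.

Singleton bound: d ≤ n − k + 1.
Here n = 14, k = 7, so n − k + 1 = 8.
Given d = 2, check d ≤ 8: YES.
Slack = (n − k + 1) − d = 6.
The code is NOT MDS (slack = 6 > 0).
Description: the claimed parameters are [14, 7, 2]_4; such a code would be non-MDS.


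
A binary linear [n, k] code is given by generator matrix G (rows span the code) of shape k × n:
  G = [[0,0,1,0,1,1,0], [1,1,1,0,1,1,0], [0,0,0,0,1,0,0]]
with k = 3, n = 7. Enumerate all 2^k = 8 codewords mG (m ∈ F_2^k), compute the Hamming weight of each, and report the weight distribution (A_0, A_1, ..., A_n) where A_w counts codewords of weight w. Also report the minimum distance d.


Weight distribution: A_0 = 1, A_1 = 1, A_2 = 2, A_3 = 2, A_4 = 1, A_5 = 1. Minimum distance d = 1.

Enumerate all 2^3 = 8 messages m ∈ F_2^3.
For each, compute codeword c = mG in F_2^7, then tally its weight.
  m = 000 → c = 0000000, weight = 0.
  m = 100 → c = 0010110, weight = 3.
  m = 010 → c = 1110110, weight = 5.
  m = 110 → c = 1100000, weight = 2.
  m = 001 → c = 0000100, weight = 1.
  m = 101 → c = 0010010, weight = 2.
  m = 011 → c = 1110010, weight = 4.
  m = 111 → c = 1100100, weight = 3.
Tally weights:
  weight 0: 1 codewords.
  weight 1: 1 codewords.
  weight 2: 2 codewords.
  weight 3: 2 codewords.
  weight 4: 1 codewords.
  weight 5: 1 codewords.
Minimum distance d = smallest w > 0 with A_w > 0 = 1.
Sanity: Σ A_w = 8 = 2^3 = 8 ✓.


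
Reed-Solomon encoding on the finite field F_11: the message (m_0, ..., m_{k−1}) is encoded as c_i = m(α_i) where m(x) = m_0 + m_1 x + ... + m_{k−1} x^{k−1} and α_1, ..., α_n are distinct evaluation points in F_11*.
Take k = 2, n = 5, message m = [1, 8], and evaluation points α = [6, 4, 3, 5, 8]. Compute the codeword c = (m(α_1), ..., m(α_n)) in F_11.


c = [5, 0, 3, 8, 10]

Message polynomial: m(x) = 1 + 8·x (mod 11).
For each evaluation point α_i, compute m(α_i) mod 11:
  α_1 = 6: Horner steps 8 → 5, so m(6) = 5.
  α_2 = 4: Horner steps 8 → 0, so m(4) = 0.
  α_3 = 3: Horner steps 8 → 3, so m(3) = 3.
  α_4 = 5: Horner steps 8 → 8, so m(5) = 8.
  α_5 = 8: Horner steps 8 → 10, so m(8) = 10.
Codeword c = [5, 0, 3, 8, 10] ∈ F_11^5.


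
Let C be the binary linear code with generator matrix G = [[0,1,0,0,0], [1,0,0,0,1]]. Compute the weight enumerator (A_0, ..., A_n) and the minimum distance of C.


Weight distribution: A_0 = 1, A_1 = 1, A_2 = 1, A_3 = 1. Minimum distance d = 1.

Enumerate all 2^2 = 4 messages m ∈ F_2^2.
For each, compute codeword c = mG in F_2^5, then tally its weight.
  m = 00 → c = 00000, weight = 0.
  m = 10 → c = 01000, weight = 1.
  m = 01 → c = 10001, weight = 2.
  m = 11 → c = 11001, weight = 3.
Tally weights:
  weight 0: 1 codewords.
  weight 1: 1 codewords.
  weight 2: 1 codewords.
  weight 3: 1 codewords.
Minimum distance d = smallest w > 0 with A_w > 0 = 1.
Sanity: Σ A_w = 4 = 2^2 = 4 ✓.


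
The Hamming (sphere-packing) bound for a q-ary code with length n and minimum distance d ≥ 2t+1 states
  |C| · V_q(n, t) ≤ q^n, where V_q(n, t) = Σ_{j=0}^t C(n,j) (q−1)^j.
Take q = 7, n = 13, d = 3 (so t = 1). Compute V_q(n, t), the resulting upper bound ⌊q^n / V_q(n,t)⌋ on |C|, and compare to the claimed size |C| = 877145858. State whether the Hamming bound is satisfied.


V_q(n, t) = 79, q^n = 96889010407, Hamming bound = 1226443169, |C| = 877145858 ≤ bound (satisfied).

Step 1: Compute V_q(n, t) = Σ_{j=0}^1 C(n, j) (q−1)^j.
  j = 0: C(13,0)·(6)^0 = 1·1 = 1.
  j = 1: C(13,1)·(6)^1 = 13·6 = 78.
  V_q(n, t) = 1 + 78 = 79.
Step 2: q^n = 7^13 = 96889010407.
Step 3: Hamming bound ⌊q^n / V_q(n,t)⌋ = ⌊96889010407/79⌋ = 1226443169.
Step 4: Compare |C| = 877145858 to 1226443169: satisfied.
The claimed |C| lies below the Hamming bound.


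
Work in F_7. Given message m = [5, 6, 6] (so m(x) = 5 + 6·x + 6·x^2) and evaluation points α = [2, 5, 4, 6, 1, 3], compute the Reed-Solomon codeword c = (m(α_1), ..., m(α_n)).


c = [6, 3, 6, 5, 3, 0]

Message polynomial: m(x) = 5 + 6·x + 6·x^2 (mod 7).
For each evaluation point α_i, compute m(α_i) mod 7:
  α_1 = 2: Horner steps 6 → 4 → 6, so m(2) = 6.
  α_2 = 5: Horner steps 6 → 1 → 3, so m(5) = 3.
  α_3 = 4: Horner steps 6 → 2 → 6, so m(4) = 6.
  α_4 = 6: Horner steps 6 → 0 → 5, so m(6) = 5.
  α_5 = 1: Horner steps 6 → 5 → 3, so m(1) = 3.
  α_6 = 3: Horner steps 6 → 3 → 0, so m(3) = 0.
Codeword c = [6, 3, 6, 5, 3, 0] ∈ F_7^6.


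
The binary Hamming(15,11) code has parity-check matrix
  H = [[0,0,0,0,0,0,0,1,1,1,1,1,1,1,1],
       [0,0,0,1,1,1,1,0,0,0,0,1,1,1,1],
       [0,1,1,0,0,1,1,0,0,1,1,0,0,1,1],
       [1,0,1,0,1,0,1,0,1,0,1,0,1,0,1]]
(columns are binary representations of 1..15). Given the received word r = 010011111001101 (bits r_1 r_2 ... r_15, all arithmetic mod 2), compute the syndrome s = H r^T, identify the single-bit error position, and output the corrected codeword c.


s = (1, 0, 0, 1)^T, error position = 9, corrected codeword c = 010011110001101

Compute s = H r^T mod 2 one row at a time:
  s_1 = 1 + 1 + 0 + 0 + 1 + 1 + 0 + 1 = 5 ≡ 1 (mod 2).
  s_2 = 0 + 1 + 1 + 1 + 1 + 1 + 0 + 1 = 6 ≡ 0 (mod 2).
  s_3 = 1 + 0 + 1 + 1 + 0 + 0 + 0 + 1 = 4 ≡ 0 (mod 2).
  s_4 = 0 + 0 + 1 + 1 + 1 + 0 + 1 + 1 = 5 ≡ 1 (mod 2).
s = (1, 0, 0, 1)^T — this equals column 9 of H (binary 1001), so error is at position 9.
Correct: flip bit 9 of r = 010011111001101 to get c = 010011110001101.


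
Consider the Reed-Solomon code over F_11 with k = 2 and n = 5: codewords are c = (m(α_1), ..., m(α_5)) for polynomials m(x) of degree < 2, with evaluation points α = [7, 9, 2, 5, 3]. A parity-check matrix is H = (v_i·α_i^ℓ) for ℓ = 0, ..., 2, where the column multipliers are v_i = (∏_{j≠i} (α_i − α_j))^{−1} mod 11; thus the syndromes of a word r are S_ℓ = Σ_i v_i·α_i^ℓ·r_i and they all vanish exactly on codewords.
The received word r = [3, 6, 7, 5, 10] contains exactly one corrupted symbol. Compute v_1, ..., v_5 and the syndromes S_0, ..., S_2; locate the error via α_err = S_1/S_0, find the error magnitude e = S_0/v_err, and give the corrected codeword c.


S = (10, 4, 6), error at position 1, error magnitude e = 3, c = [0, 6, 7, 5, 10].

Step 1: column multipliers v_i = (∏_{j≠i}(α_i − α_j))^{−1} mod 11.
  i = 1 (α = 7): (7−9)(7−2)(7−5)(7−3) = (−2)·5·2·4 = −80 ≡ 8, so v_1 = 8^{−1} = 7 (mod 11).
  i = 2 (α = 9): (9−7)(9−2)(9−5)(9−3) = 2·7·4·6 = 336 ≡ 6, so v_2 = 6^{−1} = 2 (mod 11).
  i = 3 (α = 2): (2−7)(2−9)(2−5)(2−3) = (−5)·(−7)·(−3)·(−1) = 105 ≡ 6, so v_3 = 6^{−1} = 2 (mod 11).
  i = 4 (α = 5): (5−7)(5−9)(5−2)(5−3) = (−2)·(−4)·3·2 = 48 ≡ 4, so v_4 = 4^{−1} = 3 (mod 11).
  i = 5 (α = 3): (3−7)(3−9)(3−2)(3−5) = (−4)·(−6)·1·(−2) = −48 ≡ 7, so v_5 = 7^{−1} = 8 (mod 11).
  v = [7, 2, 2, 3, 8].
Step 2: syndromes of r = [3, 6, 7, 5, 10] (all sums mod 11).
  S_0 = Σ v_i r_i = 7·3 + 2·6 + 2·7 + 3·5 + 8·10 = 142 ≡ 10.
  S_1 = Σ v_i α_i r_i = 7·7·3 + 2·9·6 + 2·2·7 + 3·5·5 + 8·3·10 = 598 ≡ 4.
  α_i^2 mod 11 = [5, 4, 4, 3, 9].
  S_2 = Σ v_i α_i^2 r_i = 7·5·3 + 2·4·6 + 2·4·7 + 3·3·5 + 8·9·10 = 974 ≡ 6.
  S = (10, 4, 6) ≠ 0, so r is not a codeword (an error is present).
Step 3: locate the error. For a single error e at position i, S_ℓ = v_i·e·α_i^ℓ, so α_err = S_1/S_0.
  S_0^{−1} = 10^{−1} = 10 (mod 11), so α_err = 4·10 = 40 ≡ 7 = α_1. Error position i = 1.
  Consistency check: S_2/S_1 = 6·3 = 18 ≡ 7 = α_err ✓ (single-error assumption holds).
Step 4: error magnitude e = S_0/v_1 = S_0·∏_{j≠1}(α_1 − α_j) = 10·8 = 80 ≡ 3 (mod 11).
Step 5: correct position 1: c_1 = r_1 − e = 3 − 3 ≡ 0 (mod 11). Hence c = [0, 6, 7, 5, 10].
  Check: interpolating c through the α_i gives m(x) = 1 + 3·x (degree < 2) with m(α_i) = c_i for every i, so c is indeed a codeword.


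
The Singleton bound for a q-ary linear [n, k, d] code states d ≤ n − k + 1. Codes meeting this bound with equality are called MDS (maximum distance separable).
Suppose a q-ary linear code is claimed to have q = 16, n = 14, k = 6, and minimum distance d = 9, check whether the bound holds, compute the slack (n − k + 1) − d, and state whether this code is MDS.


Singleton RHS = n − k + 1 = 9, slack = 0, bound satisfied, MDS.

Singleton bound: d ≤ n − k + 1.
Here n = 14, k = 6, so n − k + 1 = 9.
Given d = 9, check d ≤ 9: YES.
Slack = (n − k + 1) − d = 0.
The code is MDS (slack = 0).
Description: the claimed parameters are [14, 6, 9]_16; such a code would be MDS (meets Singleton bound).


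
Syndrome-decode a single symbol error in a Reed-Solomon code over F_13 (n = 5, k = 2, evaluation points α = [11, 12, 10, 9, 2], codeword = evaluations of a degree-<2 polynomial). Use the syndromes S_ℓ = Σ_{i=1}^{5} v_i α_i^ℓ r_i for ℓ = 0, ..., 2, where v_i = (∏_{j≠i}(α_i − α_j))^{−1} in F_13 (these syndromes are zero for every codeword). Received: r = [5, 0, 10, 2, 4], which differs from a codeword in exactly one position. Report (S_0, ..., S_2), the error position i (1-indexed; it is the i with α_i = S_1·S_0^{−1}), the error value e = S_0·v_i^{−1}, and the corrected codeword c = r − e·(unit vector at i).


S = (5, 10, 7), error at position 5, error magnitude e = 6, c = [5, 0, 10, 2, 11].

Step 1: column multipliers v_i = (∏_{j≠i}(α_i − α_j))^{−1} mod 13.
  i = 1 (α = 11): (11−12)(11−10)(11−9)(11−2) = (−1)·1·2·9 = −18 ≡ 8, so v_1 = 8^{−1} = 5 (mod 13).
  i = 2 (α = 12): (12−11)(12−10)(12−9)(12−2) = 1·2·3·10 = 60 ≡ 8, so v_2 = 8^{−1} = 5 (mod 13).
  i = 3 (α = 10): (10−11)(10−12)(10−9)(10−2) = (−1)·(−2)·1·8 = 16 ≡ 3, so v_3 = 3^{−1} = 9 (mod 13).
  i = 4 (α = 9): (9−11)(9−12)(9−10)(9−2) = (−2)·(−3)·(−1)·7 = −42 ≡ 10, so v_4 = 10^{−1} = 4 (mod 13).
  i = 5 (α = 2): (2−11)(2−12)(2−10)(2−9) = (−9)·(−10)·(−8)·(−7) = 5040 ≡ 9, so v_5 = 9^{−1} = 3 (mod 13).
  v = [5, 5, 9, 4, 3].
Step 2: syndromes of r = [5, 0, 10, 2, 4] (all sums mod 13).
  S_0 = Σ v_i r_i = 5·5 + 5·0 + 9·10 + 4·2 + 3·4 = 135 ≡ 5.
  S_1 = Σ v_i α_i r_i = 5·11·5 + 5·12·0 + 9·10·10 + 4·9·2 + 3·2·4 = 1271 ≡ 10.
  α_i^2 mod 13 = [4, 1, 9, 3, 4].
  S_2 = Σ v_i α_i^2 r_i = 5·4·5 + 5·1·0 + 9·9·10 + 4·3·2 + 3·4·4 = 982 ≡ 7.
  S = (5, 10, 7) ≠ 0, so r is not a codeword (an error is present).
Step 3: locate the error. For a single error e at position i, S_ℓ = v_i·e·α_i^ℓ, so α_err = S_1/S_0.
  S_0^{−1} = 5^{−1} = 8 (mod 13), so α_err = 10·8 = 80 ≡ 2 = α_5. Error position i = 5.
  Consistency check: S_2/S_1 = 7·4 = 28 ≡ 2 = α_err ✓ (single-error assumption holds).
Step 4: error magnitude e = S_0/v_5 = S_0·∏_{j≠5}(α_5 − α_j) = 5·9 = 45 ≡ 6 (mod 13).
Step 5: correct position 5: c_5 = r_5 − e = 4 − 6 ≡ 11 (mod 13). Hence c = [5, 0, 10, 2, 11].
  Check: interpolating c through the α_i gives m(x) = 8 + 8·x (degree < 2) with m(α_i) = c_i for every i, so c is indeed a codeword.


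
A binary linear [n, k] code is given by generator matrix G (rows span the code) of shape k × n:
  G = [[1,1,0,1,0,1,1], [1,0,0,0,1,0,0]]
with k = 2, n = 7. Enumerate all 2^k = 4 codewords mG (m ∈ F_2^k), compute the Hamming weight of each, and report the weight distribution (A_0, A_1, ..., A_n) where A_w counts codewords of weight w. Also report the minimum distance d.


Weight distribution: A_0 = 1, A_2 = 1, A_5 = 2. Minimum distance d = 2.

Enumerate all 2^2 = 4 messages m ∈ F_2^2.
For each, compute codeword c = mG in F_2^7, then tally its weight.
  m = 00 → c = 0000000, weight = 0.
  m = 10 → c = 1101011, weight = 5.
  m = 01 → c = 1000100, weight = 2.
  m = 11 → c = 0101111, weight = 5.
Tally weights:
  weight 0: 1 codewords.
  weight 2: 1 codewords.
  weight 5: 2 codewords.
Minimum distance d = smallest w > 0 with A_w > 0 = 2.
Sanity: Σ A_w = 4 = 2^2 = 4 ✓.


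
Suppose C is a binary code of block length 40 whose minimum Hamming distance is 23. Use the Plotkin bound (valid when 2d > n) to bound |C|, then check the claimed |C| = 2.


Plotkin bound M ≤ 6; given |C| = 2 ≤ bound (satisfied).

Check applicability: 2d = 46, n = 40.
2d − n = 6 > 0, so Plotkin applies.
Compute d/(2d−n) = 23/6 ≈ 3.8333.
⌊d/(2d−n)⌋ = 3.
Plotkin bound: M ≤ 2·3 = 6.
Given |C| = 2, check: satisfied.
This |C| is below the Plotkin bound.


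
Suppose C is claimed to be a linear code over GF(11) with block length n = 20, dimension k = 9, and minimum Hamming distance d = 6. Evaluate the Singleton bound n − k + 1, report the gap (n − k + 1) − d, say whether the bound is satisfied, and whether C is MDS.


Singleton RHS = n − k + 1 = 12, slack = 6, bound satisfied, not MDS.

Singleton bound: d ≤ n − k + 1.
Here n = 20, k = 9, so n − k + 1 = 12.
Given d = 6, check d ≤ 12: YES.
Slack = (n − k + 1) − d = 6.
The code is NOT MDS (slack = 6 > 0).
Description: the claimed parameters are [20, 9, 6]_11; such a code would be non-MDS.


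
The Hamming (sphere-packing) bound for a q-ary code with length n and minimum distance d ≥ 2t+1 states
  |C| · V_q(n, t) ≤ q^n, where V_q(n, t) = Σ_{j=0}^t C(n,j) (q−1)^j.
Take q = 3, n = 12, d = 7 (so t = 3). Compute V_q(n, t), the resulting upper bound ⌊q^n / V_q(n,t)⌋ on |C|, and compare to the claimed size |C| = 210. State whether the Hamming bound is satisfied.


V_q(n, t) = 2049, q^n = 531441, Hamming bound = 259, |C| = 210 ≤ bound (satisfied).

Step 1: Compute V_q(n, t) = Σ_{j=0}^3 C(n, j) (q−1)^j.
  j = 0: C(12,0)·(2)^0 = 1·1 = 1.
  j = 1: C(12,1)·(2)^1 = 12·2 = 24.
  j = 2: C(12,2)·(2)^2 = 66·4 = 264.
  j = 3: C(12,3)·(2)^3 = 220·8 = 1760.
  V_q(n, t) = 1 + 24 + 264 + 1760 = 2049.
Step 2: q^n = 3^12 = 531441.
Step 3: Hamming bound ⌊q^n / V_q(n,t)⌋ = ⌊531441/2049⌋ = 259.
Step 4: Compare |C| = 210 to 259: satisfied.
The claimed |C| lies below the Hamming bound.


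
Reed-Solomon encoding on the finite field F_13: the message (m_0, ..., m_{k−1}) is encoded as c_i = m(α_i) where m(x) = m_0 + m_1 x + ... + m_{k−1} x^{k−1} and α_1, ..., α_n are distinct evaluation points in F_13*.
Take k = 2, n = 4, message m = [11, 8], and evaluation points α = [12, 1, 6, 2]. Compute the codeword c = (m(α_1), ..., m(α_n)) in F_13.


c = [3, 6, 7, 1]

Message polynomial: m(x) = 11 + 8·x (mod 13).
For each evaluation point α_i, compute m(α_i) mod 13:
  α_1 = 12: Horner steps 8 → 3, so m(12) = 3.
  α_2 = 1: Horner steps 8 → 6, so m(1) = 6.
  α_3 = 6: Horner steps 8 → 7, so m(6) = 7.
  α_4 = 2: Horner steps 8 → 1, so m(2) = 1.
Codeword c = [3, 6, 7, 1] ∈ F_13^4.


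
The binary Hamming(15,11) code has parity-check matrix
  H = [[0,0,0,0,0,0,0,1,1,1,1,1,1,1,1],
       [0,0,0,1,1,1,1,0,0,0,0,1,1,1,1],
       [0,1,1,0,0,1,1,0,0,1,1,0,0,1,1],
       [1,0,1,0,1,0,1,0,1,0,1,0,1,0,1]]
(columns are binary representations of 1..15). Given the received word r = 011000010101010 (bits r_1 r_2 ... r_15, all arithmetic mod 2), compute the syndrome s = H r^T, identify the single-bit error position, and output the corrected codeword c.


s = (0, 0, 0, 1)^T, error position = 1, corrected codeword c = 111000010101010

Compute s = H r^T mod 2 one row at a time:
  s_1 = 1 + 0 + 1 + 0 + 1 + 0 + 1 + 0 = 4 ≡ 0 (mod 2).
  s_2 = 0 + 0 + 0 + 0 + 1 + 0 + 1 + 0 = 2 ≡ 0 (mod 2).
  s_3 = 1 + 1 + 0 + 0 + 1 + 0 + 1 + 0 = 4 ≡ 0 (mod 2).
  s_4 = 0 + 1 + 0 + 0 + 0 + 0 + 0 + 0 = 1 ≡ 1 (mod 2).
s = (0, 0, 0, 1)^T — this equals column 1 of H (binary 0001), so error is at position 1.
Correct: flip bit 1 of r = 011000010101010 to get c = 111000010101010.


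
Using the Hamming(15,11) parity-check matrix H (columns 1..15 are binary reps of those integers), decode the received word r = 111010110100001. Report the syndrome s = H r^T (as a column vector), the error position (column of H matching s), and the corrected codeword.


s = (1, 1, 1, 1)^T, error position = 15, corrected codeword c = 111010110100000

Compute s = H r^T mod 2 one row at a time:
  s_1 = 1 + 0 + 1 + 0 + 0 + 0 + 0 + 1 = 3 ≡ 1 (mod 2).
  s_2 = 0 + 1 + 0 + 1 + 0 + 0 + 0 + 1 = 3 ≡ 1 (mod 2).
  s_3 = 1 + 1 + 0 + 1 + 1 + 0 + 0 + 1 = 5 ≡ 1 (mod 2).
  s_4 = 1 + 1 + 1 + 1 + 0 + 0 + 0 + 1 = 5 ≡ 1 (mod 2).
s = (1, 1, 1, 1)^T — this equals column 15 of H (binary 1111), so error is at position 15.
Correct: flip bit 15 of r = 111010110100001 to get c = 111010110100000.


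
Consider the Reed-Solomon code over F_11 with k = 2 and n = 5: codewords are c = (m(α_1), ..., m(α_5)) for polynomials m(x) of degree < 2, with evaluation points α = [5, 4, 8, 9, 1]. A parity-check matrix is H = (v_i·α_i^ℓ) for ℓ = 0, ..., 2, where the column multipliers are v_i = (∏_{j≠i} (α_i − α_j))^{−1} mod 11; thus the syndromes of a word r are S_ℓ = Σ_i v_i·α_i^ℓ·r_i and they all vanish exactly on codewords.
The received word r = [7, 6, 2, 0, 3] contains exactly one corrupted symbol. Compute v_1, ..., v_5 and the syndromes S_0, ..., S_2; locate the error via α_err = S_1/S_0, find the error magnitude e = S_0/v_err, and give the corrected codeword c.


S = (9, 6, 4), error at position 3, error magnitude e = 3, c = [7, 6, 10, 0, 3].

Step 1: column multipliers v_i = (∏_{j≠i}(α_i − α_j))^{−1} mod 11.
  i = 1 (α = 5): (5−4)(5−8)(5−9)(5−1) = 1·(−3)·(−4)·4 = 48 ≡ 4, so v_1 = 4^{−1} = 3 (mod 11).
  i = 2 (α = 4): (4−5)(4−8)(4−9)(4−1) = (−1)·(−4)·(−5)·3 = −60 ≡ 6, so v_2 = 6^{−1} = 2 (mod 11).
  i = 3 (α = 8): (8−5)(8−4)(8−9)(8−1) = 3·4·(−1)·7 = −84 ≡ 4, so v_3 = 4^{−1} = 3 (mod 11).
  i = 4 (α = 9): (9−5)(9−4)(9−8)(9−1) = 4·5·1·8 = 160 ≡ 6, so v_4 = 6^{−1} = 2 (mod 11).
  i = 5 (α = 1): (1−5)(1−4)(1−8)(1−9) = (−4)·(−3)·(−7)·(−8) = 672 ≡ 1, so v_5 = 1^{−1} = 1 (mod 11).
  v = [3, 2, 3, 2, 1].
Step 2: syndromes of r = [7, 6, 2, 0, 3] (all sums mod 11).
  S_0 = Σ v_i r_i = 3·7 + 2·6 + 3·2 + 2·0 + 1·3 = 42 ≡ 9.
  S_1 = Σ v_i α_i r_i = 3·5·7 + 2·4·6 + 3·8·2 + 2·9·0 + 1·1·3 = 204 ≡ 6.
  α_i^2 mod 11 = [3, 5, 9, 4, 1].
  S_2 = Σ v_i α_i^2 r_i = 3·3·7 + 2·5·6 + 3·9·2 + 2·4·0 + 1·1·3 = 180 ≡ 4.
  S = (9, 6, 4) ≠ 0, so r is not a codeword (an error is present).
Step 3: locate the error. For a single error e at position i, S_ℓ = v_i·e·α_i^ℓ, so α_err = S_1/S_0.
  S_0^{−1} = 9^{−1} = 5 (mod 11), so α_err = 6·5 = 30 ≡ 8 = α_3. Error position i = 3.
  Consistency check: S_2/S_1 = 4·2 = 8 ≡ 8 = α_err ✓ (single-error assumption holds).
Step 4: error magnitude e = S_0/v_3 = S_0·∏_{j≠3}(α_3 − α_j) = 9·4 = 36 ≡ 3 (mod 11).
Step 5: correct position 3: c_3 = r_3 − e = 2 − 3 ≡ 10 (mod 11). Hence c = [7, 6, 10, 0, 3].
  Check: interpolating c through the α_i gives m(x) = 2 + 1·x (degree < 2) with m(α_i) = c_i for every i, so c is indeed a codeword.


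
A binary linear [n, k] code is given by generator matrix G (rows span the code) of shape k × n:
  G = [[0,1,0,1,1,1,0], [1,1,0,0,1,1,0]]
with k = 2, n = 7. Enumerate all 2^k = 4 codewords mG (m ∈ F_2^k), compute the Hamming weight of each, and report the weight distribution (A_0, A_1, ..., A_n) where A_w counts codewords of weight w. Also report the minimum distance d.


Weight distribution: A_0 = 1, A_2 = 1, A_4 = 2. Minimum distance d = 2.

Enumerate all 2^2 = 4 messages m ∈ F_2^2.
For each, compute codeword c = mG in F_2^7, then tally its weight.
  m = 00 → c = 0000000, weight = 0.
  m = 10 → c = 0101110, weight = 4.
  m = 01 → c = 1100110, weight = 4.
  m = 11 → c = 1001000, weight = 2.
Tally weights:
  weight 0: 1 codewords.
  weight 2: 1 codewords.
  weight 4: 2 codewords.
Minimum distance d = smallest w > 0 with A_w > 0 = 2.
Sanity: Σ A_w = 4 = 2^2 = 4 ✓.


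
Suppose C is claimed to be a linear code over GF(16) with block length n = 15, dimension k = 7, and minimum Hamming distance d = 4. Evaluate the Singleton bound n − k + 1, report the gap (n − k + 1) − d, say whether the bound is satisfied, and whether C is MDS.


Singleton RHS = n − k + 1 = 9, slack = 5, bound satisfied, not MDS.

Singleton bound: d ≤ n − k + 1.
Here n = 15, k = 7, so n − k + 1 = 9.
Given d = 4, check d ≤ 9: YES.
Slack = (n − k + 1) − d = 5.
The code is NOT MDS (slack = 5 > 0).
Description: the claimed parameters are [15, 7, 4]_16; such a code would be non-MDS.


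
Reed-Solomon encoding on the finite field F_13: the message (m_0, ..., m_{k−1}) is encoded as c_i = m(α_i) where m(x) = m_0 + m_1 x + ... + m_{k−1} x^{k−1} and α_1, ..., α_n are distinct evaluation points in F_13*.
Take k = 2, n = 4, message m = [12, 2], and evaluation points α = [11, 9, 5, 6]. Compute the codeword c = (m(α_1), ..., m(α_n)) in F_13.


c = [8, 4, 9, 11]

Message polynomial: m(x) = 12 + 2·x (mod 13).
For each evaluation point α_i, compute m(α_i) mod 13:
  α_1 = 11: Horner steps 2 → 8, so m(11) = 8.
  α_2 = 9: Horner steps 2 → 4, so m(9) = 4.
  α_3 = 5: Horner steps 2 → 9, so m(5) = 9.
  α_4 = 6: Horner steps 2 → 11, so m(6) = 11.
Codeword c = [8, 4, 9, 11] ∈ F_13^4.


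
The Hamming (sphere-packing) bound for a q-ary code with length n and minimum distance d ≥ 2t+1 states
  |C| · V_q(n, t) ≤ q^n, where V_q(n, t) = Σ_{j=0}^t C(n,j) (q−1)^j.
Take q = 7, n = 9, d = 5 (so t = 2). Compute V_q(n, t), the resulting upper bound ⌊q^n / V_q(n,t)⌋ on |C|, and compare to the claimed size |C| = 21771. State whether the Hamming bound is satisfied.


V_q(n, t) = 1351, q^n = 40353607, Hamming bound = 29869, |C| = 21771 ≤ bound (satisfied).

Step 1: Compute V_q(n, t) = Σ_{j=0}^2 C(n, j) (q−1)^j.
  j = 0: C(9,0)·(6)^0 = 1·1 = 1.
  j = 1: C(9,1)·(6)^1 = 9·6 = 54.
  j = 2: C(9,2)·(6)^2 = 36·36 = 1296.
  V_q(n, t) = 1 + 54 + 1296 = 1351.
Step 2: q^n = 7^9 = 40353607.
Step 3: Hamming bound ⌊q^n / V_q(n,t)⌋ = ⌊40353607/1351⌋ = 29869.
Step 4: Compare |C| = 21771 to 29869: satisfied.
The claimed |C| lies below the Hamming bound.


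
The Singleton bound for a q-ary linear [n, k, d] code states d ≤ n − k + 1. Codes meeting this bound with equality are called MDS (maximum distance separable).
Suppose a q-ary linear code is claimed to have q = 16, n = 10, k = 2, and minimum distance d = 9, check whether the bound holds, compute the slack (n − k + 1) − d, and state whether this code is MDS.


Singleton RHS = n − k + 1 = 9, slack = 0, bound satisfied, MDS.

Singleton bound: d ≤ n − k + 1.
Here n = 10, k = 2, so n − k + 1 = 9.
Given d = 9, check d ≤ 9: YES.
Slack = (n − k + 1) − d = 0.
The code is MDS (slack = 0).
Description: the claimed parameters are [10, 2, 9]_16; such a code would be MDS (meets Singleton bound).


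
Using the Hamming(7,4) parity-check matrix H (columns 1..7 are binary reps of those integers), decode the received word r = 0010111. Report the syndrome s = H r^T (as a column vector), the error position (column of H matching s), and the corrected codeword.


s = (1, 1, 1)^T, error position = 7, corrected codeword c = 0010110

Compute s = H r^T mod 2 one row at a time:
  s_1 = 0 + 1 + 1 + 1 = 3 ≡ 1 (mod 2).
  s_2 = 0 + 1 + 1 + 1 = 3 ≡ 1 (mod 2).
  s_3 = 0 + 1 + 1 + 1 = 3 ≡ 1 (mod 2).
s = (1, 1, 1)^T — this equals column 7 of H (binary 111), so error is at position 7.
Correct: flip bit 7 of r = 0010111 to get c = 0010110.


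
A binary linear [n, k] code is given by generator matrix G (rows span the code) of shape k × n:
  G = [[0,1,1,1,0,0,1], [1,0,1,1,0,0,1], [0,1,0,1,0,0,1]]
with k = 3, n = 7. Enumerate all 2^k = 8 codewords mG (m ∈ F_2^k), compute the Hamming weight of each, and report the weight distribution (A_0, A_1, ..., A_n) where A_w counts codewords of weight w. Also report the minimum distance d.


Weight distribution: A_0 = 1, A_1 = 1, A_2 = 1, A_3 = 3, A_4 = 2. Minimum distance d = 1.

Enumerate all 2^3 = 8 messages m ∈ F_2^3.
For each, compute codeword c = mG in F_2^7, then tally its weight.
  m = 000 → c = 0000000, weight = 0.
  m = 100 → c = 0111001, weight = 4.
  m = 010 → c = 1011001, weight = 4.
  m = 110 → c = 1100000, weight = 2.
  m = 001 → c = 0101001, weight = 3.
  m = 101 → c = 0010000, weight = 1.
  m = 011 → c = 1110000, weight = 3.
  m = 111 → c = 1001001, weight = 3.
Tally weights:
  weight 0: 1 codewords.
  weight 1: 1 codewords.
  weight 2: 1 codewords.
  weight 3: 3 codewords.
  weight 4: 2 codewords.
Minimum distance d = smallest w > 0 with A_w > 0 = 1.
Sanity: Σ A_w = 8 = 2^3 = 8 ✓.


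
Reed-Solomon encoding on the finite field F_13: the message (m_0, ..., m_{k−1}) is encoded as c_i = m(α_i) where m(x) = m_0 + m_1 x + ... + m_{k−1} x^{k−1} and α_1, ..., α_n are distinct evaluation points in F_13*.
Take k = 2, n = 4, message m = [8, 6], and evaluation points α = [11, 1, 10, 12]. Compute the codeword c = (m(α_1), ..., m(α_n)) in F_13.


c = [9, 1, 3, 2]

Message polynomial: m(x) = 8 + 6·x (mod 13).
For each evaluation point α_i, compute m(α_i) mod 13:
  α_1 = 11: Horner steps 6 → 9, so m(11) = 9.
  α_2 = 1: Horner steps 6 → 1, so m(1) = 1.
  α_3 = 10: Horner steps 6 → 3, so m(10) = 3.
  α_4 = 12: Horner steps 6 → 2, so m(12) = 2.
Codeword c = [9, 1, 3, 2] ∈ F_13^4.


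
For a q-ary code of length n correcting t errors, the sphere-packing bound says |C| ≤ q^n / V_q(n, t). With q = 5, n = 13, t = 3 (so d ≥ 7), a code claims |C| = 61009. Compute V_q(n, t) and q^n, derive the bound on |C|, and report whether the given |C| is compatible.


V_q(n, t) = 19605, q^n = 1220703125, Hamming bound = 62264, |C| = 61009 ≤ bound (satisfied).

Step 1: Compute V_q(n, t) = Σ_{j=0}^3 C(n, j) (q−1)^j.
  j = 0: C(13,0)·(4)^0 = 1·1 = 1.
  j = 1: C(13,1)·(4)^1 = 13·4 = 52.
  j = 2: C(13,2)·(4)^2 = 78·16 = 1248.
  j = 3: C(13,3)·(4)^3 = 286·64 = 18304.
  V_q(n, t) = 1 + 52 + 1248 + 18304 = 19605.
Step 2: q^n = 5^13 = 1220703125.
Step 3: Hamming bound ⌊q^n / V_q(n,t)⌋ = ⌊1220703125/19605⌋ = 62264.
Step 4: Compare |C| = 61009 to 62264: satisfied.
The claimed |C| lies below the Hamming bound.


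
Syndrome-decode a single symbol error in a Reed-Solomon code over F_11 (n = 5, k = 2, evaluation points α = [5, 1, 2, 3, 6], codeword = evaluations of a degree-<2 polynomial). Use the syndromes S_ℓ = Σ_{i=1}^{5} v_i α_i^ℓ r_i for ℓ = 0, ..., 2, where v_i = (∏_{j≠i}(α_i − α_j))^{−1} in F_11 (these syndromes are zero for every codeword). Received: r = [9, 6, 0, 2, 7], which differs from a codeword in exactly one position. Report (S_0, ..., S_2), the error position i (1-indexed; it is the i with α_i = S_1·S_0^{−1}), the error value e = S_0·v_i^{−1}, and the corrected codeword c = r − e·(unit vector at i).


S = (4, 8, 5), error at position 3, error magnitude e = 7, c = [9, 6, 4, 2, 7].

Step 1: column multipliers v_i = (∏_{j≠i}(α_i − α_j))^{−1} mod 11.
  i = 1 (α = 5): (5−1)(5−2)(5−3)(5−6) = 4·3·2·(−1) = −24 ≡ 9, so v_1 = 9^{−1} = 5 (mod 11).
  i = 2 (α = 1): (1−5)(1−2)(1−3)(1−6) = (−4)·(−1)·(−2)·(−5) = 40 ≡ 7, so v_2 = 7^{−1} = 8 (mod 11).
  i = 3 (α = 2): (2−5)(2−1)(2−3)(2−6) = (−3)·1·(−1)·(−4) = −12 ≡ 10, so v_3 = 10^{−1} = 10 (mod 11).
  i = 4 (α = 3): (3−5)(3−1)(3−2)(3−6) = (−2)·2·1·(−3) = 12 ≡ 1, so v_4 = 1^{−1} = 1 (mod 11).
  i = 5 (α = 6): (6−5)(6−1)(6−2)(6−3) = 1·5·4·3 = 60 ≡ 5, so v_5 = 5^{−1} = 9 (mod 11).
  v = [5, 8, 10, 1, 9].
Step 2: syndromes of r = [9, 6, 0, 2, 7] (all sums mod 11).
  S_0 = Σ v_i r_i = 5·9 + 8·6 + 10·0 + 1·2 + 9·7 = 158 ≡ 4.
  S_1 = Σ v_i α_i r_i = 5·5·9 + 8·1·6 + 10·2·0 + 1·3·2 + 9·6·7 = 657 ≡ 8.
  α_i^2 mod 11 = [3, 1, 4, 9, 3].
  S_2 = Σ v_i α_i^2 r_i = 5·3·9 + 8·1·6 + 10·4·0 + 1·9·2 + 9·3·7 = 390 ≡ 5.
  S = (4, 8, 5) ≠ 0, so r is not a codeword (an error is present).
Step 3: locate the error. For a single error e at position i, S_ℓ = v_i·e·α_i^ℓ, so α_err = S_1/S_0.
  S_0^{−1} = 4^{−1} = 3 (mod 11), so α_err = 8·3 = 24 ≡ 2 = α_3. Error position i = 3.
  Consistency check: S_2/S_1 = 5·7 = 35 ≡ 2 = α_err ✓ (single-error assumption holds).
Step 4: error magnitude e = S_0/v_3 = S_0·∏_{j≠3}(α_3 − α_j) = 4·10 = 40 ≡ 7 (mod 11).
Step 5: correct position 3: c_3 = r_3 − e = 0 − 7 ≡ 4 (mod 11). Hence c = [9, 6, 4, 2, 7].
  Check: interpolating c through the α_i gives m(x) = 8 + 9·x (degree < 2) with m(α_i) = c_i for every i, so c is indeed a codeword.


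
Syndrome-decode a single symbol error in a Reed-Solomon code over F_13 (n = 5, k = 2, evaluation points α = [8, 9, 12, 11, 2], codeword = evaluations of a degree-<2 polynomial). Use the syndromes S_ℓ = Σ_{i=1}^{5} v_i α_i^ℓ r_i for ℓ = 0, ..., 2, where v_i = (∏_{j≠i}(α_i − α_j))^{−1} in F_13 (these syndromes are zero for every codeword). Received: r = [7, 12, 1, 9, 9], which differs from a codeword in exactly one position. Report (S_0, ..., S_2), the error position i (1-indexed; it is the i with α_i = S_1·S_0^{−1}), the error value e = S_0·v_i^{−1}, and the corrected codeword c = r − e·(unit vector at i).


S = (11, 9, 5), error at position 5, error magnitude e = 6, c = [7, 12, 1, 9, 3].

Step 1: column multipliers v_i = (∏_{j≠i}(α_i − α_j))^{−1} mod 13.
  i = 1 (α = 8): (8−9)(8−12)(8−11)(8−2) = (−1)·(−4)·(−3)·6 = −72 ≡ 6, so v_1 = 6^{−1} = 11 (mod 13).
  i = 2 (α = 9): (9−8)(9−12)(9−11)(9−2) = 1·(−3)·(−2)·7 = 42 ≡ 3, so v_2 = 3^{−1} = 9 (mod 13).
  i = 3 (α = 12): (12−8)(12−9)(12−11)(12−2) = 4·3·1·10 = 120 ≡ 3, so v_3 = 3^{−1} = 9 (mod 13).
  i = 4 (α = 11): (11−8)(11−9)(11−12)(11−2) = 3·2·(−1)·9 = −54 ≡ 11, so v_4 = 11^{−1} = 6 (mod 13).
  i = 5 (α = 2): (2−8)(2−9)(2−12)(2−11) = (−6)·(−7)·(−10)·(−9) = 3780 ≡ 10, so v_5 = 10^{−1} = 4 (mod 13).
  v = [11, 9, 9, 6, 4].
Step 2: syndromes of r = [7, 12, 1, 9, 9] (all sums mod 13).
  S_0 = Σ v_i r_i = 11·7 + 9·12 + 9·1 + 6·9 + 4·9 = 284 ≡ 11.
  S_1 = Σ v_i α_i r_i = 11·8·7 + 9·9·12 + 9·12·1 + 6·11·9 + 4·2·9 = 2362 ≡ 9.
  α_i^2 mod 13 = [12, 3, 1, 4, 4].
  S_2 = Σ v_i α_i^2 r_i = 11·12·7 + 9·3·12 + 9·1·1 + 6·4·9 + 4·4·9 = 1617 ≡ 5.
  S = (11, 9, 5) ≠ 0, so r is not a codeword (an error is present).
Step 3: locate the error. For a single error e at position i, S_ℓ = v_i·e·α_i^ℓ, so α_err = S_1/S_0.
  S_0^{−1} = 11^{−1} = 6 (mod 13), so α_err = 9·6 = 54 ≡ 2 = α_5. Error position i = 5.
  Consistency check: S_2/S_1 = 5·3 = 15 ≡ 2 = α_err ✓ (single-error assumption holds).
Step 4: error magnitude e = S_0/v_5 = S_0·∏_{j≠5}(α_5 − α_j) = 11·10 = 110 ≡ 6 (mod 13).
Step 5: correct position 5: c_5 = r_5 − e = 9 − 6 ≡ 3 (mod 13). Hence c = [7, 12, 1, 9, 3].
  Check: interpolating c through the α_i gives m(x) = 6 + 5·x (degree < 2) with m(α_i) = c_i for every i, so c is indeed a codeword.
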